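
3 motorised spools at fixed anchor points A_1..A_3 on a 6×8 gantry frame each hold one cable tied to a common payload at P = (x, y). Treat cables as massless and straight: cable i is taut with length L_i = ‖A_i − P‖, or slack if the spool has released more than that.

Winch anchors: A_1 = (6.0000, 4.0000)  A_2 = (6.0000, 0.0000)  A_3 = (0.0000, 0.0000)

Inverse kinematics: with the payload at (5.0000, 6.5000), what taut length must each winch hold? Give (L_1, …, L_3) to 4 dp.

(2.6926, 6.5765, 8.2006)

cable 1: Δx=1.0000, Δy=-2.5000; L_1 = √(Δx²+Δy²) = 2.6926
cable 2: Δx=1.0000, Δy=-6.5000; L_2 = √(Δx²+Δy²) = 6.5765
cable 3: Δx=-5.0000, Δy=-6.5000; L_3 = √(Δx²+Δy²) = 8.2006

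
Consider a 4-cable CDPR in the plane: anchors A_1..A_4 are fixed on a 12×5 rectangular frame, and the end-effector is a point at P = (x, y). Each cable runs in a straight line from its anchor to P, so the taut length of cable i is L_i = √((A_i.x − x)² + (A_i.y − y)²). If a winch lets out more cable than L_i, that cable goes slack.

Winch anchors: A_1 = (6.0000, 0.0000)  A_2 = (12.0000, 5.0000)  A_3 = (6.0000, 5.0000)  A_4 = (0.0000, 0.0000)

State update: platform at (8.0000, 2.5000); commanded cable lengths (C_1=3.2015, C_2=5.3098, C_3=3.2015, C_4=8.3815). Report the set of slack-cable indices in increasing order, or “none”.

2

i=1: geometric 3.2016 vs commanded 3.2015 ⇒ taut
i=2: geometric 4.7170 vs commanded 5.3098 ⇒ slack
i=3: geometric 3.2016 vs commanded 3.2015 ⇒ taut
i=4: geometric 8.3815 vs commanded 8.3815 ⇒ taut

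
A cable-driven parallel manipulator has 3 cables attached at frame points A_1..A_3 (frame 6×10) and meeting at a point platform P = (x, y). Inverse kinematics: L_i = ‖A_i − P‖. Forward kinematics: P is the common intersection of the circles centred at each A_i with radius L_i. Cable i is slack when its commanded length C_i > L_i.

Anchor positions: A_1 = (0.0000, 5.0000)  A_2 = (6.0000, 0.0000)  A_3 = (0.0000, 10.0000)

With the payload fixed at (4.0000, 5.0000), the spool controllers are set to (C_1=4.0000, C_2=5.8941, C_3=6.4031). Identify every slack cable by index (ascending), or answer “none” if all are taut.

2

i=1: geometric 4.0000 vs commanded 4.0000 ⇒ taut
i=2: geometric 5.3852 vs commanded 5.8941 ⇒ slack
i=3: geometric 6.4031 vs commanded 6.4031 ⇒ taut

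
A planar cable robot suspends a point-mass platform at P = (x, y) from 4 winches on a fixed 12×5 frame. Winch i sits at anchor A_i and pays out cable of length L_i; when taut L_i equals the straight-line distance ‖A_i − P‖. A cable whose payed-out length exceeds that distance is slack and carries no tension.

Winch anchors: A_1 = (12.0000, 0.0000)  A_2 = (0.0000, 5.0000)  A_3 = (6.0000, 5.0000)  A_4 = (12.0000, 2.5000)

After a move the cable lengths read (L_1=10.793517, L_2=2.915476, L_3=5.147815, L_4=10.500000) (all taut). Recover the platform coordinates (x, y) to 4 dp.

each cable: (A_i−P)·(A_i−P) = L_i²; let k_i = ‖A_i‖²−L_i²
k_1 = 144.0000+0.0000−116.5000 = 27.5000
row 1: 24.0000x − 10.0000y = 11.0000  (k_2=16.5000)
row 2: 12.0000x − 10.0000y = -7.0000  (k_3=34.5000)
row 3: 0.0000x − 5.0000y = -12.5000  (k_4=40.0000)
Cramer on rows 1–2 → x = 1.5000, y = 2.5000
check cable 4: ‖A_4−P‖² = 110.2500 ≈ L_4² = 110.2500 ✓

(1.5000, 2.5000)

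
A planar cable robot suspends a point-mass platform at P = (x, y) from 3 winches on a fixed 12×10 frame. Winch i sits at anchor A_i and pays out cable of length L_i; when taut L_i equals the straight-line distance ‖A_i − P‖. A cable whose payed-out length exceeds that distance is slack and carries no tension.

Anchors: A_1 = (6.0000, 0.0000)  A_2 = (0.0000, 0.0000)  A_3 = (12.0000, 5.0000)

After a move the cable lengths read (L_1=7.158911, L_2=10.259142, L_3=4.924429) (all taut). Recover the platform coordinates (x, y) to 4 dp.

(7.5000, 7.0000)

expand ‖A_i−P‖²=L_i² and subtract eq 1 (c_i ≔ ‖A_i‖²−L_i²)
c_1 = 36.0000+0.0000−51.2500 = -15.2500
eq1−eq2 → [12.0000  0.0000]·P = 90.0000
eq1−eq3 → [-12.0000  -10.0000]·P = -160.0000
2×2 solve → P = (7.5000, 7.0000)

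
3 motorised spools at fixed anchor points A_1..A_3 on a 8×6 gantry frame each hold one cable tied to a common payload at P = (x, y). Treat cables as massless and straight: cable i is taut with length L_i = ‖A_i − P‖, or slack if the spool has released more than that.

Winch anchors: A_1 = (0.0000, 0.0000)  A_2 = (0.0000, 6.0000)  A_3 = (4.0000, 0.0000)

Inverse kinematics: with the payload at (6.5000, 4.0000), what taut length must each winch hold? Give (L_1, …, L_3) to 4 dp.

(7.6322, 6.8007, 4.7170)

L_1: Δ = A_1−P = (-6.5000, -4.0000) → ‖Δ‖ = √58.2500 = 7.6322
L_2: Δ = A_2−P = (-6.5000, 2.0000) → ‖Δ‖ = √46.2500 = 6.8007
L_3: Δ = A_3−P = (-2.5000, -4.0000) → ‖Δ‖ = √22.2500 = 4.7170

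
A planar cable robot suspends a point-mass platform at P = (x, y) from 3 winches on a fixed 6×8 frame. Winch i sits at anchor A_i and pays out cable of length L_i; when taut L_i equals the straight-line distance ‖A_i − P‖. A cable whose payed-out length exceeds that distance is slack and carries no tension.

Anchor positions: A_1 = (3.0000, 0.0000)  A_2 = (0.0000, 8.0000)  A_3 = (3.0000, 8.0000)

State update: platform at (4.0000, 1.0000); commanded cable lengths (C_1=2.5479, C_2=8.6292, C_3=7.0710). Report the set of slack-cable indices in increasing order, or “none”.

i=1: geometric 1.4142 vs commanded 2.5479 ⇒ slack
i=2: geometric 8.0623 vs commanded 8.6292 ⇒ slack
i=3: geometric 7.0711 vs commanded 7.0710 ⇒ taut

1, 2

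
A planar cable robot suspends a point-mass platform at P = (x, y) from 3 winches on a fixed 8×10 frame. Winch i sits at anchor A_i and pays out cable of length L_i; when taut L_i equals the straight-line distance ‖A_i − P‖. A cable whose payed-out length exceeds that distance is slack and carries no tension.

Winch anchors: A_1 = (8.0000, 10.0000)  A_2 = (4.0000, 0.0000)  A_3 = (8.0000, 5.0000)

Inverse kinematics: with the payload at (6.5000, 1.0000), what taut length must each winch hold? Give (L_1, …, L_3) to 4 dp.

L_1: Δ = A_1−P = (1.5000, 9.0000) → ‖Δ‖ = √83.2500 = 9.1241
L_2: Δ = A_2−P = (-2.5000, -1.0000) → ‖Δ‖ = √7.2500 = 2.6926
L_3: Δ = A_3−P = (1.5000, 4.0000) → ‖Δ‖ = √18.2500 = 4.2720

(9.1241, 2.6926, 4.2720)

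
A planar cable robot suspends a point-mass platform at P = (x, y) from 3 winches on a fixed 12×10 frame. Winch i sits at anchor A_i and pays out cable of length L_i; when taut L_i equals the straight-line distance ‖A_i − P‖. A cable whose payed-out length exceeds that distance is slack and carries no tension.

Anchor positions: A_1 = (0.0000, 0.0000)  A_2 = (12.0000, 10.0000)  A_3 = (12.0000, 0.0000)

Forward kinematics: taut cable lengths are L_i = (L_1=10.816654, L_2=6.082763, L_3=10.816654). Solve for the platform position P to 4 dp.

(6.0000, 9.0000)

expand ‖A_i−P‖²=L_i² and subtract eq 1 (k_i ≔ ‖A_i‖²−L_i²)
k_1 = 0.0000+0.0000−117.0000 = -117.0000
eq1−eq2 → [-24.0000  -20.0000]·P = -324.0000
eq1−eq3 → [-24.0000  0.0000]·P = -144.0000
2×2 solve → P = (6.0000, 9.0000)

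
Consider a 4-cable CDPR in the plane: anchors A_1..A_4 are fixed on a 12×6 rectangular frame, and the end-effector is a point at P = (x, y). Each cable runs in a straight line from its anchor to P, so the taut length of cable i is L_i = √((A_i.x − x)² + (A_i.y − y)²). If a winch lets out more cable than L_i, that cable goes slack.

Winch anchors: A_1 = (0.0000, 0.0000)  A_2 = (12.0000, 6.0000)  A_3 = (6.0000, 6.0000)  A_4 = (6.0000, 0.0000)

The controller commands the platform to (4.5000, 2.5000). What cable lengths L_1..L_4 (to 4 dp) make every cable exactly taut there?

(5.1478, 8.2765, 3.8079, 2.9155)

cable 1: Δx=-4.5000, Δy=-2.5000; L_1 = √(Δx²+Δy²) = 5.1478
cable 2: Δx=7.5000, Δy=3.5000; L_2 = √(Δx²+Δy²) = 8.2765
cable 3: Δx=1.5000, Δy=3.5000; L_3 = √(Δx²+Δy²) = 3.8079
cable 4: Δx=1.5000, Δy=-2.5000; L_4 = √(Δx²+Δy²) = 2.9155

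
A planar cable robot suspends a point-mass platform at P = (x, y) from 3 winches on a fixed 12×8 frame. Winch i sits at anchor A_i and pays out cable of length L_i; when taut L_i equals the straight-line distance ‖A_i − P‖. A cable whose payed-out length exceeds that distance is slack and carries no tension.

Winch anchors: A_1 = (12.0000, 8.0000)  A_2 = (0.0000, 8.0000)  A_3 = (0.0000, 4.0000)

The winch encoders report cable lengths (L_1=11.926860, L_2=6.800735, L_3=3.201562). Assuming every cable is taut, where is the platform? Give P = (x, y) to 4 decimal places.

each cable: (A_i−P)·(A_i−P) = L_i²; let k_i = ‖A_i‖²−L_i²
k_1 = 144.0000+64.0000−142.2500 = 65.7500
row 1: 24.0000x + 0.0000y = 48.0000  (k_2=17.7500)
row 2: 24.0000x + 8.0000y = 60.0000  (k_3=5.7500)
Cramer on rows 1–2 → x = 2.0000, y = 1.5000

(2.0000, 1.5000)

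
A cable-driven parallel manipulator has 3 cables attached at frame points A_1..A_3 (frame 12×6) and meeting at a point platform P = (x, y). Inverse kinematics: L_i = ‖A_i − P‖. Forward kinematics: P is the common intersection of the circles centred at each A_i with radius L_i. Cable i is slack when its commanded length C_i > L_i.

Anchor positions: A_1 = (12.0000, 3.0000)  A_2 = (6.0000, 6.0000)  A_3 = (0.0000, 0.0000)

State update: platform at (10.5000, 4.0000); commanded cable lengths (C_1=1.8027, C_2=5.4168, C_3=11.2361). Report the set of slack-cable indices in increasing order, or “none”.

cable 1: L_1 = ‖A_1−P‖ = 1.8028;  C_1 = 1.8027 → taut
cable 2: L_2 = ‖A_2−P‖ = 4.9244;  C_2 = 5.4168 → slack
cable 3: L_3 = ‖A_3−P‖ = 11.2361;  C_3 = 11.2361 → taut

2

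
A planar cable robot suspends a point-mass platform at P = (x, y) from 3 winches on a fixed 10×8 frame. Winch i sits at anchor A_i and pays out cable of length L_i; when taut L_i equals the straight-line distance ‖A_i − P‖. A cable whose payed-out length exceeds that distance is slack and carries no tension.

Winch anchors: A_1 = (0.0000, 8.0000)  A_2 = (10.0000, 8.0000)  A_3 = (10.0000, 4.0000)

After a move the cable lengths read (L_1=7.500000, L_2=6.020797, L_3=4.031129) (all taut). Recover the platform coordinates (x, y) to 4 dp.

(6.0000, 3.5000)

circle eqns → linear via eq_j − eq_1; set q_j = A_j·A_j − L_j²
q_1 = 0.0000+64.0000−56.2500 = 7.7500
-20.0000·x + 0.0000·y = q_1−q_2 = -120.0000
-20.0000·x + 8.0000·y = q_1−q_3 = -92.0000
solve first two rows → x=6.0000, y=3.5000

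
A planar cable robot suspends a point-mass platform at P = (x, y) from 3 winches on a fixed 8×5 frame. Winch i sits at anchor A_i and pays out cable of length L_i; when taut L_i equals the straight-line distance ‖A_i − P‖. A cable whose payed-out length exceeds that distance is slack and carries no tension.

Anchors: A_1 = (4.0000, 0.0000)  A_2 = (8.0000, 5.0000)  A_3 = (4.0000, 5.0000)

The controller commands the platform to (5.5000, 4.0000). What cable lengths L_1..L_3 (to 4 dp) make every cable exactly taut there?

(4.2720, 2.6926, 1.8028)

cable 1: Δx=-1.5000, Δy=-4.0000; L_1 = √(Δx²+Δy²) = 4.2720
cable 2: Δx=2.5000, Δy=1.0000; L_2 = √(Δx²+Δy²) = 2.6926
cable 3: Δx=-1.5000, Δy=1.0000; L_3 = √(Δx²+Δy²) = 1.8028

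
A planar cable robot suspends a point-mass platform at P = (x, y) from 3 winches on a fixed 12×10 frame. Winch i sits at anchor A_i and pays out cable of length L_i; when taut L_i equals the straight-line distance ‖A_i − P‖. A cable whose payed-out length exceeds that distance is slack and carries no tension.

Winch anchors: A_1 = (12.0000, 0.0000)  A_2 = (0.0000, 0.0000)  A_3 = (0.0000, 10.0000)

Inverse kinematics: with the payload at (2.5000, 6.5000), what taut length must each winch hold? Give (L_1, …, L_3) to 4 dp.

(11.5109, 6.9642, 4.3012)

cable 1: Δx=9.5000, Δy=-6.5000; L_1 = √(Δx²+Δy²) = 11.5109
cable 2: Δx=-2.5000, Δy=-6.5000; L_2 = √(Δx²+Δy²) = 6.9642
cable 3: Δx=-2.5000, Δy=3.5000; L_3 = √(Δx²+Δy²) = 4.3012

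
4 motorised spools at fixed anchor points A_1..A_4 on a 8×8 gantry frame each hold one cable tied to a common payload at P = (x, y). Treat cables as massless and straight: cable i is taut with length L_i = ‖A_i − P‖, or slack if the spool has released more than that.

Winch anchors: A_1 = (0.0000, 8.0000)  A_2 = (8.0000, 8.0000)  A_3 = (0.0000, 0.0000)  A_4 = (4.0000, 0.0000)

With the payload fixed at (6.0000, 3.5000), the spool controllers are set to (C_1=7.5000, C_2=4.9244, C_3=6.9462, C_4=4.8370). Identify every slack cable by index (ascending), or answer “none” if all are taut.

4

i=1: geometric 7.5000 vs commanded 7.5000 ⇒ taut
i=2: geometric 4.9244 vs commanded 4.9244 ⇒ taut
i=3: geometric 6.9462 vs commanded 6.9462 ⇒ taut
i=4: geometric 4.0311 vs commanded 4.8370 ⇒ slack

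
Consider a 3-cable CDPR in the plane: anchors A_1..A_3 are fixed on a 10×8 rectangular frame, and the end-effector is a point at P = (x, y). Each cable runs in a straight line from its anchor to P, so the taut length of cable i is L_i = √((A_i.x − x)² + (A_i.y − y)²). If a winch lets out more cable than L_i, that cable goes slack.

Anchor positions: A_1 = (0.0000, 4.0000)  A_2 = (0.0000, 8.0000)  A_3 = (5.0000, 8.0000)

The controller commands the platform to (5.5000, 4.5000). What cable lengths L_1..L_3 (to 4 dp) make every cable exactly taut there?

cable 1: Δx=-5.5000, Δy=-0.5000; L_1 = √(Δx²+Δy²) = 5.5227
cable 2: Δx=-5.5000, Δy=3.5000; L_2 = √(Δx²+Δy²) = 6.5192
cable 3: Δx=-0.5000, Δy=3.5000; L_3 = √(Δx²+Δy²) = 3.5355

(5.5227, 6.5192, 3.5355)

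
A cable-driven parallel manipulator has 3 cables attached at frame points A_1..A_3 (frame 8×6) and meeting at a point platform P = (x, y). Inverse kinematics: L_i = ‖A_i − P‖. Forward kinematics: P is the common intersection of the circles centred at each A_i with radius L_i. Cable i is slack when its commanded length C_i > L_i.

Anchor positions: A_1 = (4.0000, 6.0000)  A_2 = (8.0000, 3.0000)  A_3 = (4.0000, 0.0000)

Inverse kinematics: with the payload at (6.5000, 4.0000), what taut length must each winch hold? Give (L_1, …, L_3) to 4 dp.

(3.2016, 1.8028, 4.7170)

L_1 = √((4.0000−6.5000)² + (6.0000−4.0000)²) = 3.2016
L_2 = √((8.0000−6.5000)² + (3.0000−4.0000)²) = 1.8028
L_3 = √((4.0000−6.5000)² + (0.0000−4.0000)²) = 4.7170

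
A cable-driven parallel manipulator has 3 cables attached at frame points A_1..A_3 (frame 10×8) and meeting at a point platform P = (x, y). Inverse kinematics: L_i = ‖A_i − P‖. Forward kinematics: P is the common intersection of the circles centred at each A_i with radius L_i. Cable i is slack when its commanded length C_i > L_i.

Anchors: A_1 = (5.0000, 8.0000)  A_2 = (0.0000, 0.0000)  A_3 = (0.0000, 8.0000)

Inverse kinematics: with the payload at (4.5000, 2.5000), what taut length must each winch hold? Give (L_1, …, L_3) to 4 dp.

(5.5227, 5.1478, 7.1063)

L_1 = √((5.0000−4.5000)² + (8.0000−2.5000)²) = 5.5227
L_2 = √((0.0000−4.5000)² + (0.0000−2.5000)²) = 5.1478
L_3 = √((0.0000−4.5000)² + (8.0000−2.5000)²) = 7.1063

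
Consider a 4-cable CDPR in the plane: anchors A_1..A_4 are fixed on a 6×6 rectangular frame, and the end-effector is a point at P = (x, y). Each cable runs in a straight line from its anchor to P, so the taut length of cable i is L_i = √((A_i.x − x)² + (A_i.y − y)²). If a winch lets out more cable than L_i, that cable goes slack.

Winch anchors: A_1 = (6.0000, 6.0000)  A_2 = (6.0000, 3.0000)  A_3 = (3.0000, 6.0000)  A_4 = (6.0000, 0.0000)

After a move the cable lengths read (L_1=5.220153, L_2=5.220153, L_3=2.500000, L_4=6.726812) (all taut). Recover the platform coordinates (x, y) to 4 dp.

(1.0000, 4.5000)

each cable: (A_i−P)·(A_i−P) = L_i²; let q_i = ‖A_i‖²−L_i²
q_1 = 36.0000+36.0000−27.2500 = 44.7500
row 1: 0.0000x + 6.0000y = 27.0000  (q_2=17.7500)
row 2: 6.0000x + 0.0000y = 6.0000  (q_3=38.7500)
row 3: 0.0000x + 12.0000y = 54.0000  (q_4=-9.2500)
Cramer on rows 1–2 → x = 1.0000, y = 4.5000
check cable 4: ‖A_4−P‖² = 45.2500 ≈ L_4² = 45.2500 ✓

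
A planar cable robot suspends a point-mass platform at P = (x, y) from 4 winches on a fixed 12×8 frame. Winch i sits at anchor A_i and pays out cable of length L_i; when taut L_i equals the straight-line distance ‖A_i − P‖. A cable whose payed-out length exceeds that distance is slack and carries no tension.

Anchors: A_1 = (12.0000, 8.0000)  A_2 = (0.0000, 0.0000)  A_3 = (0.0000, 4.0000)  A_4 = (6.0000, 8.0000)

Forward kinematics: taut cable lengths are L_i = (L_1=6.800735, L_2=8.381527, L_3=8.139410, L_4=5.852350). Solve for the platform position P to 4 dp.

(8.0000, 2.5000)

expand ‖A_i−P‖²=L_i² and subtract eq 1 (c_i ≔ ‖A_i‖²−L_i²)
c_1 = 144.0000+64.0000−46.2500 = 161.7500
eq1−eq2 → [24.0000  16.0000]·P = 232.0000
eq1−eq3 → [24.0000  8.0000]·P = 212.0000
eq1−eq4 → [12.0000  0.0000]·P = 96.0000
2×2 solve → P = (8.0000, 2.5000)
check cable 4: ‖A_4−P‖² = 34.2500 ≈ L_4² = 34.2500 ✓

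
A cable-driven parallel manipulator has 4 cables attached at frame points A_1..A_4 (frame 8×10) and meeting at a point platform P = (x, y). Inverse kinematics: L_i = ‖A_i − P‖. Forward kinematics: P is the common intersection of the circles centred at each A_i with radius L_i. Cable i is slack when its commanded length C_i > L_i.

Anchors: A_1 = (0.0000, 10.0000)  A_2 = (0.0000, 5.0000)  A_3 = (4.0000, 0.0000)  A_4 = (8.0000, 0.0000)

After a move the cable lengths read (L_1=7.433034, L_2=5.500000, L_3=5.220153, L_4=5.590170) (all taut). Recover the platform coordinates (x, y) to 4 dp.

circle eqns → linear via eq_j − eq_1; set q_j = A_j·A_j − L_j²
q_1 = 0.0000+100.0000−55.2500 = 44.7500
0.0000·x + 10.0000·y = q_1−q_2 = 50.0000
-8.0000·x + 20.0000·y = q_1−q_3 = 56.0000
-16.0000·x + 20.0000·y = q_1−q_4 = 12.0000
solve first two rows → x=5.5000, y=5.0000
check cable 4: ‖A_4−P‖² = 31.2500 ≈ L_4² = 31.2500 ✓

(5.5000, 5.0000)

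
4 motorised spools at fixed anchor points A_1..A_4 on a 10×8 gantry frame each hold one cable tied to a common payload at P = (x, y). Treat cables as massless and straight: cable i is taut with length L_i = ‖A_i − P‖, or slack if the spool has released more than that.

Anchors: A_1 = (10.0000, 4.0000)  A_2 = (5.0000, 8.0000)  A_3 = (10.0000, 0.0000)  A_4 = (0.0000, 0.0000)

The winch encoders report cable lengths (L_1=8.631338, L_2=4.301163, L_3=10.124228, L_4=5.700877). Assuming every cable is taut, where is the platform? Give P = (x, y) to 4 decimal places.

each cable: (A_i−P)·(A_i−P) = L_i²; let c_i = ‖A_i‖²−L_i²
c_1 = 100.0000+16.0000−74.5000 = 41.5000
row 1: 10.0000x − 8.0000y = -29.0000  (c_2=70.5000)
row 2: 0.0000x + 8.0000y = 44.0000  (c_3=-2.5000)
row 3: 20.0000x + 8.0000y = 74.0000  (c_4=-32.5000)
Cramer on rows 1–2 → x = 1.5000, y = 5.5000
check cable 4: ‖A_4−P‖² = 32.5000 ≈ L_4² = 32.5000 ✓

(1.5000, 5.5000)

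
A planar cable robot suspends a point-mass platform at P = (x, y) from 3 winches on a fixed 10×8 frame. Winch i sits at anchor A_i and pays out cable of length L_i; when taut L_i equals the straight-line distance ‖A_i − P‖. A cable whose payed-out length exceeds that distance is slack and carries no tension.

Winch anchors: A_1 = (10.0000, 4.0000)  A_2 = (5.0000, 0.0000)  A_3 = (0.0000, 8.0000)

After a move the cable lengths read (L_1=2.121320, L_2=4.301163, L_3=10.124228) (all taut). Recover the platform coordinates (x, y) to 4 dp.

expand ‖A_i−P‖²=L_i² and subtract eq 1 (k_i ≔ ‖A_i‖²−L_i²)
k_1 = 100.0000+16.0000−4.5000 = 111.5000
eq1−eq2 → [10.0000  8.0000]·P = 105.0000
eq1−eq3 → [20.0000  -8.0000]·P = 150.0000
2×2 solve → P = (8.5000, 2.5000)

(8.5000, 2.5000)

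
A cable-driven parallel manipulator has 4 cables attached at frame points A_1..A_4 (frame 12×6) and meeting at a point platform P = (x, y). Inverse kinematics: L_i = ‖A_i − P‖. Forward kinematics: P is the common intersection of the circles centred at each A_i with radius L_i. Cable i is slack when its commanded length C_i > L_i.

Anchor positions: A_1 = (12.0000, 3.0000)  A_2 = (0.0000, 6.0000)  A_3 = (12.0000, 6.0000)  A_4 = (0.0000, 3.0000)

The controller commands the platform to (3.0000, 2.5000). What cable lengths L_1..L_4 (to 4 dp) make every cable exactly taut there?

cable 1: Δx=9.0000, Δy=0.5000; L_1 = √(Δx²+Δy²) = 9.0139
cable 2: Δx=-3.0000, Δy=3.5000; L_2 = √(Δx²+Δy²) = 4.6098
cable 3: Δx=9.0000, Δy=3.5000; L_3 = √(Δx²+Δy²) = 9.6566
cable 4: Δx=-3.0000, Δy=0.5000; L_4 = √(Δx²+Δy²) = 3.0414

(9.0139, 4.6098, 9.6566, 3.0414)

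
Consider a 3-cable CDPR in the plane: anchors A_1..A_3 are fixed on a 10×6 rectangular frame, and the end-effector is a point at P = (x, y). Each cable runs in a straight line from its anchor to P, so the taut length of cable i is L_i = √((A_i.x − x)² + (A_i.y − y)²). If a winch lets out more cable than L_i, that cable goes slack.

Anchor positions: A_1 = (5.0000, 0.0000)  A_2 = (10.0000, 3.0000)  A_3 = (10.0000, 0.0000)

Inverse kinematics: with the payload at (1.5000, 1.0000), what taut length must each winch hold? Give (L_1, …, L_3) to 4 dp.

(3.6401, 8.7321, 8.5586)

L_1 = √((5.0000−1.5000)² + (0.0000−1.0000)²) = 3.6401
L_2 = √((10.0000−1.5000)² + (3.0000−1.0000)²) = 8.7321
L_3 = √((10.0000−1.5000)² + (0.0000−1.0000)²) = 8.5586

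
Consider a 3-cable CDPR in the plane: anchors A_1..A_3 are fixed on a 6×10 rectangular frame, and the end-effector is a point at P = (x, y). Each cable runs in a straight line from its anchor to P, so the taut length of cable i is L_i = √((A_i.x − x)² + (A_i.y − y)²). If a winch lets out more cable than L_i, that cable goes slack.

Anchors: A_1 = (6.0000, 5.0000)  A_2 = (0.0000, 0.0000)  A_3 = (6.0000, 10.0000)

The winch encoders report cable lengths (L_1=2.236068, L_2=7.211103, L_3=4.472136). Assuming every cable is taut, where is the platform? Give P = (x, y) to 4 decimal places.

(4.0000, 6.0000)

circle eqns → linear via eq_j − eq_1; set c_j = A_j·A_j − L_j²
c_1 = 36.0000+25.0000−5.0000 = 56.0000
12.0000·x + 10.0000·y = c_1−c_2 = 108.0000
0.0000·x − 10.0000·y = c_1−c_3 = -60.0000
solve first two rows → x=4.0000, y=6.0000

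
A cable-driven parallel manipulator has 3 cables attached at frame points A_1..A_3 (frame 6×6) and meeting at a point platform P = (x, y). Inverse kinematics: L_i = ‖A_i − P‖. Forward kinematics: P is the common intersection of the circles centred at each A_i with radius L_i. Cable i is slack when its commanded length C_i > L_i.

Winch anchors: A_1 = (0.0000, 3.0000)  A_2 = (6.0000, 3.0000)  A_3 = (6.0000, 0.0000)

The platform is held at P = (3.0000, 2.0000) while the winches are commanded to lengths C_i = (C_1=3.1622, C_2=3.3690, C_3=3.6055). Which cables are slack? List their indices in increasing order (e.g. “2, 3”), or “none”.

cable 1: L_1 = ‖A_1−P‖ = 3.1623;  C_1 = 3.1622 → taut
cable 2: L_2 = ‖A_2−P‖ = 3.1623;  C_2 = 3.3690 → slack
cable 3: L_3 = ‖A_3−P‖ = 3.6056;  C_3 = 3.6055 → taut

2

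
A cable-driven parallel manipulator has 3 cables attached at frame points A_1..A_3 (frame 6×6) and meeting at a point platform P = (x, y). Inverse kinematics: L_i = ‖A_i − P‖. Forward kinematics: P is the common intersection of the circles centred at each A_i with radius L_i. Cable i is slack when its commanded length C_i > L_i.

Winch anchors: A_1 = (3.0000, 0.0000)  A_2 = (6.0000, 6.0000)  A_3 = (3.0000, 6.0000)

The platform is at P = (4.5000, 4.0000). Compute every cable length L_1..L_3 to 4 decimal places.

(4.2720, 2.5000, 2.5000)

L_1 = √((3.0000−4.5000)² + (0.0000−4.0000)²) = 4.2720
L_2 = √((6.0000−4.5000)² + (6.0000−4.0000)²) = 2.5000
L_3 = √((3.0000−4.5000)² + (6.0000−4.0000)²) = 2.5000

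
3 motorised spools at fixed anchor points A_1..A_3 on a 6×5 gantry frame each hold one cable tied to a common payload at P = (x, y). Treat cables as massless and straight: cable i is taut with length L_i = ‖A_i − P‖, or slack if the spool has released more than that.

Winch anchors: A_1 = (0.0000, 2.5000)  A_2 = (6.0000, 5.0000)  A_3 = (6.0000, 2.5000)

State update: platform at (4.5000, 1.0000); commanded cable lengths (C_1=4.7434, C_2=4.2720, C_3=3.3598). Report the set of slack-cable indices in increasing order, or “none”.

i=1: geometric 4.7434 vs commanded 4.7434 ⇒ taut
i=2: geometric 4.2720 vs commanded 4.2720 ⇒ taut
i=3: geometric 2.1213 vs commanded 3.3598 ⇒ slack

3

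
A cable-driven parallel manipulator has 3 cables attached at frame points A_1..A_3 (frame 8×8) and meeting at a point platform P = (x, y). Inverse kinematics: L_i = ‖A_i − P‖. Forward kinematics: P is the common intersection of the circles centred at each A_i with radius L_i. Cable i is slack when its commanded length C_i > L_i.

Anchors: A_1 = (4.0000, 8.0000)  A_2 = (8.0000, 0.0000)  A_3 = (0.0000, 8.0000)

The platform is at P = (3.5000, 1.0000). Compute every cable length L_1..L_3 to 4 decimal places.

(7.0178, 4.6098, 7.8262)

L_1 = √((4.0000−3.5000)² + (8.0000−1.0000)²) = 7.0178
L_2 = √((8.0000−3.5000)² + (0.0000−1.0000)²) = 4.6098
L_3 = √((0.0000−3.5000)² + (8.0000−1.0000)²) = 7.8262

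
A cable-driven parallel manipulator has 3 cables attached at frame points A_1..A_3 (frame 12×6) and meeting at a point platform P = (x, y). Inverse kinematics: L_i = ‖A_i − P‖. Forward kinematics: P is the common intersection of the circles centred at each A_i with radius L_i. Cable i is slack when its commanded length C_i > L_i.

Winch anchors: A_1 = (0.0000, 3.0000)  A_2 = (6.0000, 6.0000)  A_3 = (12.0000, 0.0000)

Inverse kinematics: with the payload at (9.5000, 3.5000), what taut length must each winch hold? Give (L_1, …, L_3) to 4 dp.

L_1: Δ = A_1−P = (-9.5000, -0.5000) → ‖Δ‖ = √90.5000 = 9.5131
L_2: Δ = A_2−P = (-3.5000, 2.5000) → ‖Δ‖ = √18.5000 = 4.3012
L_3: Δ = A_3−P = (2.5000, -3.5000) → ‖Δ‖ = √18.5000 = 4.3012

(9.5131, 4.3012, 4.3012)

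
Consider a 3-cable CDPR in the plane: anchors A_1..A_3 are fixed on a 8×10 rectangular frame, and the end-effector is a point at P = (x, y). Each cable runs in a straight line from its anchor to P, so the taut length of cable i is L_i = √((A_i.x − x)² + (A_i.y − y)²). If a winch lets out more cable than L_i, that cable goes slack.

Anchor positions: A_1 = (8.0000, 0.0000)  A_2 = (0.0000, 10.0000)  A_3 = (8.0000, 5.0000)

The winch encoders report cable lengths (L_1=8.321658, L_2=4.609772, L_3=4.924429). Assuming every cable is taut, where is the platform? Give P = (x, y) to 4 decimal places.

expand ‖A_i−P‖²=L_i² and subtract eq 1 (q_i ≔ ‖A_i‖²−L_i²)
q_1 = 64.0000+0.0000−69.2500 = -5.2500
eq1−eq2 → [16.0000  -20.0000]·P = -84.0000
eq1−eq3 → [0.0000  -10.0000]·P = -70.0000
2×2 solve → P = (3.5000, 7.0000)

(3.5000, 7.0000)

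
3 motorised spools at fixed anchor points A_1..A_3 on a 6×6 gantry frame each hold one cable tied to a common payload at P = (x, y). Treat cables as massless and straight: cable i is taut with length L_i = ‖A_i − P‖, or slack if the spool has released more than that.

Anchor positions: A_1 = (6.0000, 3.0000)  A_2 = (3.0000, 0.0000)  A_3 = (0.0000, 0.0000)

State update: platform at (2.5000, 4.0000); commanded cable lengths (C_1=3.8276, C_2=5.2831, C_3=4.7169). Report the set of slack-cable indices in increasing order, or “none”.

cable 1: L_1 = ‖A_1−P‖ = 3.6401;  C_1 = 3.8276 → slack
cable 2: L_2 = ‖A_2−P‖ = 4.0311;  C_2 = 5.2831 → slack
cable 3: L_3 = ‖A_3−P‖ = 4.7170;  C_3 = 4.7169 → taut

1, 2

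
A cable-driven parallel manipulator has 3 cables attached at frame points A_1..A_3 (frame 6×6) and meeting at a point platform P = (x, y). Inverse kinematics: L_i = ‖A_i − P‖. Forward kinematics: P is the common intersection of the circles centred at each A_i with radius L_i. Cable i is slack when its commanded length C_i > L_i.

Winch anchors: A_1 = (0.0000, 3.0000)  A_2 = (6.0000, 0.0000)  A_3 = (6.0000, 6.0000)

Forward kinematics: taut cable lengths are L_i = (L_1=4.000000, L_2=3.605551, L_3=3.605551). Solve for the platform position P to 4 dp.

(4.0000, 3.0000)

circle eqns → linear via eq_j − eq_1; set q_j = A_j·A_j − L_j²
q_1 = 0.0000+9.0000−16.0000 = -7.0000
-12.0000·x + 6.0000·y = q_1−q_2 = -30.0000
-12.0000·x − 6.0000·y = q_1−q_3 = -66.0000
solve first two rows → x=4.0000, y=3.0000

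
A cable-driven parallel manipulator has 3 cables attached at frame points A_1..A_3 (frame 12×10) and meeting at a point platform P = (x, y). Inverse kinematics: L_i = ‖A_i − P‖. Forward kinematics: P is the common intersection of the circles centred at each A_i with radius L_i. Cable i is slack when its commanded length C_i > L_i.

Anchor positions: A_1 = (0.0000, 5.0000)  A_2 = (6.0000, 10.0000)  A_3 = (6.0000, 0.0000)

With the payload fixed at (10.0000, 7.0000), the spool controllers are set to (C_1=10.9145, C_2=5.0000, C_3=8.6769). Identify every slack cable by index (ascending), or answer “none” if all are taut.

i=1: geometric 10.1980 vs commanded 10.9145 ⇒ slack
i=2: geometric 5.0000 vs commanded 5.0000 ⇒ taut
i=3: geometric 8.0623 vs commanded 8.6769 ⇒ slack

1, 3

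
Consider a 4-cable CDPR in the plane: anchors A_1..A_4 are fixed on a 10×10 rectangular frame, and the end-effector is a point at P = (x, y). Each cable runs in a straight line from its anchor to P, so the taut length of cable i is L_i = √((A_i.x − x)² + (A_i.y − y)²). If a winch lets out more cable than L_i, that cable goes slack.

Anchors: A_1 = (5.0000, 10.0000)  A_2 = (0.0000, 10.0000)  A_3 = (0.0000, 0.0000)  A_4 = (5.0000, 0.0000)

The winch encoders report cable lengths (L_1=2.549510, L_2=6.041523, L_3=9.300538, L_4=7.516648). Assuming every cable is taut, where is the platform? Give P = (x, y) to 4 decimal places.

(5.5000, 7.5000)

each cable: (A_i−P)·(A_i−P) = L_i²; let c_i = ‖A_i‖²−L_i²
c_1 = 25.0000+100.0000−6.5000 = 118.5000
row 1: 10.0000x + 0.0000y = 55.0000  (c_2=63.5000)
row 2: 10.0000x + 20.0000y = 205.0000  (c_3=-86.5000)
row 3: 0.0000x + 20.0000y = 150.0000  (c_4=-31.5000)
Cramer on rows 1–2 → x = 5.5000, y = 7.5000
check cable 4: ‖A_4−P‖² = 56.5000 ≈ L_4² = 56.5000 ✓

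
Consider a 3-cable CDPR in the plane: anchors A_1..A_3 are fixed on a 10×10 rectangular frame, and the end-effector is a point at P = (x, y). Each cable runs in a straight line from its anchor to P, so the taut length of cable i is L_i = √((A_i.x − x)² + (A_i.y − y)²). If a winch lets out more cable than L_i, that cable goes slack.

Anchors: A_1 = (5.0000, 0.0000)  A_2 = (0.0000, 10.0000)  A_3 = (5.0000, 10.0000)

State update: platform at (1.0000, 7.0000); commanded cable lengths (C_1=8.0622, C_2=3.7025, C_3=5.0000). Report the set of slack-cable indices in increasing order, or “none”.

cable 1: L_1 = ‖A_1−P‖ = 8.0623;  C_1 = 8.0622 → taut
cable 2: L_2 = ‖A_2−P‖ = 3.1623;  C_2 = 3.7025 → slack
cable 3: L_3 = ‖A_3−P‖ = 5.0000;  C_3 = 5.0000 → taut

2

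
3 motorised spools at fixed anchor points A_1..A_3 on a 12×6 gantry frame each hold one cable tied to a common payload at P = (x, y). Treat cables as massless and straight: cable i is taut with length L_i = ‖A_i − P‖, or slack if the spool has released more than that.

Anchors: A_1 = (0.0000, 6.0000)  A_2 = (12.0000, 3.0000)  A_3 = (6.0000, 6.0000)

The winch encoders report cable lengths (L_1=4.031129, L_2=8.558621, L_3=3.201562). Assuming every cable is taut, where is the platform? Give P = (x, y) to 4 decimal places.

circle eqns → linear via eq_j − eq_1; set q_j = A_j·A_j − L_j²
q_1 = 0.0000+36.0000−16.2500 = 19.7500
-24.0000·x + 6.0000·y = q_1−q_2 = -60.0000
-12.0000·x + 0.0000·y = q_1−q_3 = -42.0000
solve first two rows → x=3.5000, y=4.0000

(3.5000, 4.0000)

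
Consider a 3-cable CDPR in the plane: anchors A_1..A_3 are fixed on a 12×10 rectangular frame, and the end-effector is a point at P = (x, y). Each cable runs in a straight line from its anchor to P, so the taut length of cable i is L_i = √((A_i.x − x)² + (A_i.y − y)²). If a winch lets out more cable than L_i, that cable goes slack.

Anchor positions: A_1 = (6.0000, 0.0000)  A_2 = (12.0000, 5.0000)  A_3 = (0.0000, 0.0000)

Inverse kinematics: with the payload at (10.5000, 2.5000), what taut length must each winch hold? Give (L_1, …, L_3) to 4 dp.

cable 1: Δx=-4.5000, Δy=-2.5000; L_1 = √(Δx²+Δy²) = 5.1478
cable 2: Δx=1.5000, Δy=2.5000; L_2 = √(Δx²+Δy²) = 2.9155
cable 3: Δx=-10.5000, Δy=-2.5000; L_3 = √(Δx²+Δy²) = 10.7935

(5.1478, 2.9155, 10.7935)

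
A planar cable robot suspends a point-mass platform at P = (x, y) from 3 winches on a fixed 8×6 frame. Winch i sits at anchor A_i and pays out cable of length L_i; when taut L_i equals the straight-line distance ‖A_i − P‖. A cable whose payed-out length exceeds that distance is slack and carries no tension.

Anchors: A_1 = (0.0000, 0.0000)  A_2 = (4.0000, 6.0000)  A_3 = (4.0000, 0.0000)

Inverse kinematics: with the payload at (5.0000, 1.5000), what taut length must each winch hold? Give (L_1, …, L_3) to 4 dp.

L_1: Δ = A_1−P = (-5.0000, -1.5000) → ‖Δ‖ = √27.2500 = 5.2202
L_2: Δ = A_2−P = (-1.0000, 4.5000) → ‖Δ‖ = √21.2500 = 4.6098
L_3: Δ = A_3−P = (-1.0000, -1.5000) → ‖Δ‖ = √3.2500 = 1.8028

(5.2202, 4.6098, 1.8028)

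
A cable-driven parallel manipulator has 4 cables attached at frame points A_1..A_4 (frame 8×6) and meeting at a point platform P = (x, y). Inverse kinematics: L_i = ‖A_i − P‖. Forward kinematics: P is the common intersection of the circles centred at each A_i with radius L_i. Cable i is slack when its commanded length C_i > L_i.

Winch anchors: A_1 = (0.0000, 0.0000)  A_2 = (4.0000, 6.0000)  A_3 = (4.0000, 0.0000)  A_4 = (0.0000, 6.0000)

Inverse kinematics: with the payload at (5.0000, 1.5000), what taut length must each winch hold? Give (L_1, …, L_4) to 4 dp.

L_1 = √((0.0000−5.0000)² + (0.0000−1.5000)²) = 5.2202
L_2 = √((4.0000−5.0000)² + (6.0000−1.5000)²) = 4.6098
L_3 = √((4.0000−5.0000)² + (0.0000−1.5000)²) = 1.8028
L_4 = √((0.0000−5.0000)² + (6.0000−1.5000)²) = 6.7268

(5.2202, 4.6098, 1.8028, 6.7268)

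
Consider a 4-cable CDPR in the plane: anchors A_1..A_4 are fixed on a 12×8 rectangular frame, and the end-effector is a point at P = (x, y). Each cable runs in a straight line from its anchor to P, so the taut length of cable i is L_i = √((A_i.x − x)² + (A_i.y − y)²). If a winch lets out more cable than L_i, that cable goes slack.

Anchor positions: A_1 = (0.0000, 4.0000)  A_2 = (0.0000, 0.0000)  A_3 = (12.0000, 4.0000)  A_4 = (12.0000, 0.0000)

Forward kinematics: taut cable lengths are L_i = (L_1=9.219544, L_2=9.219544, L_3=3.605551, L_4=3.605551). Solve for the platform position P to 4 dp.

(9.0000, 2.0000)

expand ‖A_i−P‖²=L_i² and subtract eq 1 (q_i ≔ ‖A_i‖²−L_i²)
q_1 = 0.0000+16.0000−85.0000 = -69.0000
eq1−eq2 → [0.0000  8.0000]·P = 16.0000
eq1−eq3 → [-24.0000  0.0000]·P = -216.0000
eq1−eq4 → [-24.0000  8.0000]·P = -200.0000
2×2 solve → P = (9.0000, 2.0000)
check cable 4: ‖A_4−P‖² = 13.0000 ≈ L_4² = 13.0000 ✓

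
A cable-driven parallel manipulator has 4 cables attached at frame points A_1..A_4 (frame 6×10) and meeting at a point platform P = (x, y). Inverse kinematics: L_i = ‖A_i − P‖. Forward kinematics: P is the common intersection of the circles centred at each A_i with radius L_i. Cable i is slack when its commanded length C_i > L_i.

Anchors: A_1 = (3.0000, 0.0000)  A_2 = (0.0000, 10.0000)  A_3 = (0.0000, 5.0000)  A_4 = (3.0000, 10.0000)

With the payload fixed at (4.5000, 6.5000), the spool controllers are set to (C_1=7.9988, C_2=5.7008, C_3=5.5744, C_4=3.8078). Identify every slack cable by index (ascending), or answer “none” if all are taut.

1, 3

i=1: geometric 6.6708 vs commanded 7.9988 ⇒ slack
i=2: geometric 5.7009 vs commanded 5.7008 ⇒ taut
i=3: geometric 4.7434 vs commanded 5.5744 ⇒ slack
i=4: geometric 3.8079 vs commanded 3.8078 ⇒ taut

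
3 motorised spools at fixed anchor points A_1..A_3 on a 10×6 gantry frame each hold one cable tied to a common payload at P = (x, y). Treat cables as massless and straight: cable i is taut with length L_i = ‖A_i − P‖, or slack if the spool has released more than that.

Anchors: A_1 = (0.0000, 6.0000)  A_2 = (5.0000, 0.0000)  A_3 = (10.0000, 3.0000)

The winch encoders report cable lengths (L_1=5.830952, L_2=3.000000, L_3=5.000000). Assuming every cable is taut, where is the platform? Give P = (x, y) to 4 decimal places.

(5.0000, 3.0000)

expand ‖A_i−P‖²=L_i² and subtract eq 1 (c_i ≔ ‖A_i‖²−L_i²)
c_1 = 0.0000+36.0000−34.0000 = 2.0000
eq1−eq2 → [-10.0000  12.0000]·P = -14.0000
eq1−eq3 → [-20.0000  6.0000]·P = -82.0000
2×2 solve → P = (5.0000, 3.0000)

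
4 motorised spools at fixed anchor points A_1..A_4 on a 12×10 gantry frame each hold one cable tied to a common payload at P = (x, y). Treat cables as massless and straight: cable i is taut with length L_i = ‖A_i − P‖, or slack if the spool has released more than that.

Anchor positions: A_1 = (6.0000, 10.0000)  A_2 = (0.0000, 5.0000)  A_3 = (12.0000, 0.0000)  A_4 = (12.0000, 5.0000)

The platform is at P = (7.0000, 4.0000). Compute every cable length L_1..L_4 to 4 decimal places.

L_1: Δ = A_1−P = (-1.0000, 6.0000) → ‖Δ‖ = √37.0000 = 6.0828
L_2: Δ = A_2−P = (-7.0000, 1.0000) → ‖Δ‖ = √50.0000 = 7.0711
L_3: Δ = A_3−P = (5.0000, -4.0000) → ‖Δ‖ = √41.0000 = 6.4031
L_4: Δ = A_4−P = (5.0000, 1.0000) → ‖Δ‖ = √26.0000 = 5.0990

(6.0828, 7.0711, 6.4031, 5.0990)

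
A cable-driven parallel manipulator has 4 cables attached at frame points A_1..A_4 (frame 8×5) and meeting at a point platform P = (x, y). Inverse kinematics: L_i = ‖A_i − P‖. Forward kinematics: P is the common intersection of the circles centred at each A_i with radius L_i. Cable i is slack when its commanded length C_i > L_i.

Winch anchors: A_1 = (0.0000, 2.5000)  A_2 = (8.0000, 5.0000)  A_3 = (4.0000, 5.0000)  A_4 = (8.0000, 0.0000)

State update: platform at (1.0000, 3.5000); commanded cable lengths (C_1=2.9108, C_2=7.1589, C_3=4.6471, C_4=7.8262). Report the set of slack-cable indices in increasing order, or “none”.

1, 3

i=1: geometric 1.4142 vs commanded 2.9108 ⇒ slack
i=2: geometric 7.1589 vs commanded 7.1589 ⇒ taut
i=3: geometric 3.3541 vs commanded 4.6471 ⇒ slack
i=4: geometric 7.8262 vs commanded 7.8262 ⇒ taut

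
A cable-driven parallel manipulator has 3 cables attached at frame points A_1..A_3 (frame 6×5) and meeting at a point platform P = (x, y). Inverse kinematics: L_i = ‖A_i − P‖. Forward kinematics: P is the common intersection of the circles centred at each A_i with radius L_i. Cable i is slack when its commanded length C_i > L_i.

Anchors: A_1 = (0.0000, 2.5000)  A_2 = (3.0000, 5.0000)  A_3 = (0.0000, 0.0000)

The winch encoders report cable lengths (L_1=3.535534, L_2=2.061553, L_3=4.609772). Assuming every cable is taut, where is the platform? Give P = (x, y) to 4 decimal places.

(3.5000, 3.0000)

expand ‖A_i−P‖²=L_i² and subtract eq 1 (c_i ≔ ‖A_i‖²−L_i²)
c_1 = 0.0000+6.2500−12.5000 = -6.2500
eq1−eq2 → [-6.0000  -5.0000]·P = -36.0000
eq1−eq3 → [0.0000  5.0000]·P = 15.0000
2×2 solve → P = (3.5000, 3.0000)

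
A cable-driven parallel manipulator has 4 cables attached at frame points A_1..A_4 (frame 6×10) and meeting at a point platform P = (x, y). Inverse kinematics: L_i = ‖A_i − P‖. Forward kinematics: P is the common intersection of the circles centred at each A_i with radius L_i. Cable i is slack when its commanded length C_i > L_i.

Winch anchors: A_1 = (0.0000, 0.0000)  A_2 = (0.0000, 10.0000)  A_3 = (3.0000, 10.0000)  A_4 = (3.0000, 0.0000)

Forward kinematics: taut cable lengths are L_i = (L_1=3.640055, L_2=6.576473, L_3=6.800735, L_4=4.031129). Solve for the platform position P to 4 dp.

each cable: (A_i−P)·(A_i−P) = L_i²; let c_i = ‖A_i‖²−L_i²
c_1 = 0.0000+0.0000−13.2500 = -13.2500
row 1: 0.0000x − 20.0000y = -70.0000  (c_2=56.7500)
row 2: -6.0000x − 20.0000y = -76.0000  (c_3=62.7500)
row 3: -6.0000x + 0.0000y = -6.0000  (c_4=-7.2500)
Cramer on rows 1–2 → x = 1.0000, y = 3.5000
check cable 4: ‖A_4−P‖² = 16.2500 ≈ L_4² = 16.2500 ✓

(1.0000, 3.5000)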